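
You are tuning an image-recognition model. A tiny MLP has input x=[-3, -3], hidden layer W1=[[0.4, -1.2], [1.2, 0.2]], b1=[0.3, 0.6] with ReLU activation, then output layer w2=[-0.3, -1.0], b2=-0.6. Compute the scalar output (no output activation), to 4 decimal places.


z1[0] = (0.4)·(-3) + (-1.2)·(-3) + 0.3 = 2.7
z1[1] = (1.2)·(-3) + (0.2)·(-3) + 0.6 = -3.6
h = ReLU(z1) = [2.7, 0.0]
output = (-0.3)·(2.7) + (-1.0)·(0.0) - 0.6 = -1.41

-1.41


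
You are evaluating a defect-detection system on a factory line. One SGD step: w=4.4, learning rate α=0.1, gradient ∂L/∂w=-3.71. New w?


w_new = w - α·∇
= 4.4 - 0.1·-3.71
= 4.4 + 0.371
= 4.771

4.771


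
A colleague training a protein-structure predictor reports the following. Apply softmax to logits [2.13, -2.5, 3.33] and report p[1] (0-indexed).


Exponentials: e^2.13=8.4149, e^-2.5=0.0821, e^3.33=27.9383
Sum = 36.4353
Softmax = [0.231, 0.0023, 0.7668]
p[1] = 0.0821/36.4353 = 0.0023

0.0023


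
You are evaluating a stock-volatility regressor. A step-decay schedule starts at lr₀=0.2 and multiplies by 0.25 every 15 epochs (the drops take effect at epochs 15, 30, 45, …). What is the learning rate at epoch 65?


n_drops = ⌊65/15⌋ = 4
lr = 0.2·0.25^4 = 0.2·0.00390625 = 0.00078125

0.00078125


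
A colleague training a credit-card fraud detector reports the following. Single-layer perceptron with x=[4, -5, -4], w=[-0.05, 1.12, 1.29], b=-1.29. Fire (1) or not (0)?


z = (4)·(-0.05) + (-5)·(1.12) + (-4)·(1.29) - 1.29
  = -12.25
step(z) = 0 (z<0)

0


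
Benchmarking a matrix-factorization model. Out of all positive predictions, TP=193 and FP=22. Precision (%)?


Precision = TP/(TP+FP)
= 193/(193+22)
= 193/215 = 89.77%

89.77%


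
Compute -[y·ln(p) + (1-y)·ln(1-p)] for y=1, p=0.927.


BCE = -[y·ln(p) + (1-y)·ln(1-p)]
= -1·ln(0.927) - 0
= -ln(0.927) = 0.0758

0.0758


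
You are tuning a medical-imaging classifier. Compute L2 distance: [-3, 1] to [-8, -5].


d = √((-3+ 8)² + (1+ 5)²)
  = √(25 + 36)
  = √61 = 7.8102

7.8102


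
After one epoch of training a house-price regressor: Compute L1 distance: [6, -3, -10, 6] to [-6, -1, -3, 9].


d = |6+ 6| + |-3+ 1| + |-10+ 3| + |6-9|
  = 12 + 2 + 7 + 3
  = 24

24


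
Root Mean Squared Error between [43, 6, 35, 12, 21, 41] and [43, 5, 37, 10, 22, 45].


MSE = 26/6 = 4.3333
RMSE = √(26/6) = 2.0817

2.0817


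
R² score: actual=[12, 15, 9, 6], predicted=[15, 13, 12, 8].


ȳ = 10.5
SS_res = Σ(y-ŷ)² = 26
SS_tot = Σ(y-ȳ)² = 45
R² = 1 - SS_res/SS_tot = 1 - 0.5778 = 0.4222

0.4222


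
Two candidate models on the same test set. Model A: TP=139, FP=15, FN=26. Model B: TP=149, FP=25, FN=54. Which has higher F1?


Model A: P=139/154=0.9026, R=139/165=0.8424, F1=2PR/(P+R)=2TP/(2TP+FP+FN)=278/319=0.8715
Model B: P=149/174=0.8563, R=149/203=0.734, F1=2PR/(P+R)=2TP/(2TP+FP+FN)=298/377=0.7905
0.8715 > 0.7905 → Model A

Model A


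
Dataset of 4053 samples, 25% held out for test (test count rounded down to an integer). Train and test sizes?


Test = ⌊4053·25/100⌋ = 1013
Train = 4053 - 1013 = 3040

Train: 3040, Test: 1013


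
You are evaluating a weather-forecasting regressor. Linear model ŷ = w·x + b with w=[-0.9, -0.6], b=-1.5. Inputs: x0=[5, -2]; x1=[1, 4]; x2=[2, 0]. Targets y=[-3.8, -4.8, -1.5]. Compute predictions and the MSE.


ŷ0 = (-0.9)·(5) + (-0.6)·(-2) - 1.5 = -4.8
ŷ1 = (-0.9)·(1) + (-0.6)·(4) - 1.5 = -4.8
ŷ2 = (-0.9)·(2) + (-0.6)·(0) - 1.5 = -3.3
errors² = [1.0, 0.0, 3.24]
MSE = 4.2400/3 = 1.4133

1.4133


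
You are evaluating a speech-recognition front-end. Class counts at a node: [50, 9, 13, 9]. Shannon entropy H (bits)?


Probabilities: [50/81, 9/81, 13/81, 9/81] ≈ [0.6173, 0.1111, 0.1605, 0.1111]
H = -((50/81)·log₂(50/81) + (9/81)·log₂(9/81) + (13/81)·log₂(13/81) + (9/81)·log₂(9/81))
  = 1.5577 bits

1.5577 bits


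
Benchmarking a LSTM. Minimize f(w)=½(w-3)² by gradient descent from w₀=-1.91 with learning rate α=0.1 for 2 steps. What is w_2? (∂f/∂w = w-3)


step 1: grad = -1.91-3 = -4.91; w = -1.91 - 0.1·(-4.91) = -1.419
step 2: grad = -1.419-3 = -4.419; w = -1.419 - 0.1·(-4.419) = -0.9771

-0.9771


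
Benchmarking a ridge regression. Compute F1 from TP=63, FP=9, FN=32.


Precision = 63/72 = 0.875
Recall = 63/95 = 0.6632
F1 = 2·P·R/(P+R) = 2·TP/(2·TP+FP+FN) = 126/(126+9+32) = 126/167 = 0.7545

0.7545


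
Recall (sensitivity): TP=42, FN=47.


Recall = TP/(TP+FN)
= 42/(42+47)
= 42/89 = 47.19%

47.19%


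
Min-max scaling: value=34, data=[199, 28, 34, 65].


min=28, max=199
(34-28)/(199-28) = 6/171 = 0.0351

0.0351


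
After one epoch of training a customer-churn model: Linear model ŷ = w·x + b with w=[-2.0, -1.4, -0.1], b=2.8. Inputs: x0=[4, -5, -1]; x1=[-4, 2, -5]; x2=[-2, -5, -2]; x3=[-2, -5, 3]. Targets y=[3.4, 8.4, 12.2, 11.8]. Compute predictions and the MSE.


ŷ0 = (-2.0)·(4) + (-1.4)·(-5) + (-0.1)·(-1) + 2.8 = 1.9
ŷ1 = (-2.0)·(-4) + (-1.4)·(2) + (-0.1)·(-5) + 2.8 = 8.5
ŷ2 = (-2.0)·(-2) + (-1.4)·(-5) + (-0.1)·(-2) + 2.8 = 14.0
ŷ3 = (-2.0)·(-2) + (-1.4)·(-5) + (-0.1)·(3) + 2.8 = 13.5
errors² = [2.25, 0.01, 3.24, 2.89]
MSE = 8.3900/4 = 2.0975

2.0975


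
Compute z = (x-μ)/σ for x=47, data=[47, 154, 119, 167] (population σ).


μ = 121.75, σ = 46.5906
z = (47 - 121.75)/46.5906 = -1.6044

-1.6044


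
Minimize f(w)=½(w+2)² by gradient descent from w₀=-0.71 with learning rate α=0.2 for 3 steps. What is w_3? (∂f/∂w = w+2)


step 1: grad = -0.71+2 = 1.29; w = -0.71 - 0.2·(1.29) = -0.968
step 2: grad = -0.968+2 = 1.032; w = -0.968 - 0.2·(1.032) = -1.1744
step 3: grad = -1.1744+2 = 0.8256; w = -1.1744 - 0.2·(0.8256) = -1.33952

-1.33952


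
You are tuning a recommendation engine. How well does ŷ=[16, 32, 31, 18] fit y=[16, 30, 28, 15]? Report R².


ȳ = 22.25
SS_res = Σ(y-ŷ)² = 22
SS_tot = Σ(y-ȳ)² = 184.75
R² = 1 - SS_res/SS_tot = 1 - 0.1191 = 0.8809

0.8809


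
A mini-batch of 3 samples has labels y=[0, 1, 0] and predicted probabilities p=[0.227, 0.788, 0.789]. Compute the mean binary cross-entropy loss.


L[0] = -ln(1-0.227) = -ln(0.773) = 0.2575
L[1] = -ln(0.788) = 0.2383
L[2] = -ln(1-0.789) = -ln(0.211) = 1.5559
mean = (0.2575 + 0.2383 + 1.5559)/3 = 0.6839

0.6839


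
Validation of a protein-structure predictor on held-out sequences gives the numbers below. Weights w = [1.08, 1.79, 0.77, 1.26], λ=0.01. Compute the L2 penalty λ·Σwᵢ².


‖w‖₂² = (1.08)² + (1.79)² + (0.77)² + (1.26)²
     = 1.1664 + 3.2041 + 0.5929 + 1.5876
     = 6.551
λ·‖w‖₂² = 0.01·6.551 = 0.06551

0.06551


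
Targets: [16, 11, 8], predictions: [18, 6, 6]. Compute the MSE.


Squared errors: (16-18)²=4, (11-6)²=25, (8-6)²=4
Sum = 33
MSE = 33/3 = 11

11


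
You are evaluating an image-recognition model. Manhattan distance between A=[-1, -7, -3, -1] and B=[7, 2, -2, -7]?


d = |-1-7| + |-7-2| + |-3+ 2| + |-1+ 7|
  = 8 + 9 + 1 + 6
  = 24

24


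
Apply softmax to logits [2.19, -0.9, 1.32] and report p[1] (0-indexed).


Exponentials: e^2.19=8.9352, e^-0.9=0.4066, e^1.32=3.7434
Sum = 13.0852
Softmax = [0.6828, 0.0311, 0.2861]
p[1] = 0.4066/13.0852 = 0.0311

0.0311


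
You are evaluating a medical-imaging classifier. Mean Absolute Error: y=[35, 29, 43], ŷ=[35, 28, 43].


Absolute errors: |35-35|=0, |29-28|=1, |43-43|=0
Sum = 1
MAE = 1/3 = 1/3

1/3


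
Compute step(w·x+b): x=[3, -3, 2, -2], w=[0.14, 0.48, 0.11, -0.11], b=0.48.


z = (3)·(0.14) + (-3)·(0.48) + (2)·(0.11) + (-2)·(-0.11) + 0.48
  = -0.1
step(z) = 0 (z<0)

0


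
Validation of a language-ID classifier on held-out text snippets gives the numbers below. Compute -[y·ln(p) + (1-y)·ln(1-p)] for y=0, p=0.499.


BCE = -[y·ln(p) + (1-y)·ln(1-p)]
= -0 - 1·ln(1-0.499)
= -ln(0.501) = 0.6911

0.6911


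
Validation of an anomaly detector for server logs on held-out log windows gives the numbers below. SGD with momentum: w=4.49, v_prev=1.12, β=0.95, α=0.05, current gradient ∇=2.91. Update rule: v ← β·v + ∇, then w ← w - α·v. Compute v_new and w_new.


v_new = 0.95·1.12 + 2.91 = 1.064 + 2.91 = 3.974
w_new = 4.49 - 0.05·3.974 = 4.49 - 0.1987 = 4.2913

v_new=3.974, w_new=4.2913


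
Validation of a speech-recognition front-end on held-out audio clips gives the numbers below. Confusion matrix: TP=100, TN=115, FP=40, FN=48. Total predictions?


Total = TP + TN + FP + FN
= 100 + 115 + 40 + 48
= 303
(Predicted positive: 140, predicted negative: 163)

303


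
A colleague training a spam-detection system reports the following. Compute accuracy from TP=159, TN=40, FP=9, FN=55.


Accuracy = (TP+TN)/(TP+TN+FP+FN)
= (159+40)/(263)
= 199/263 = 75.67%

75.67%


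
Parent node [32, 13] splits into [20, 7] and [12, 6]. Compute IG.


Parent = [32, 13], H_parent = 0.8673
H_left = 0.8256 (n=27), H_right = 0.9183 (n=18)
H_children = (27/45)·0.8256 + (18/45)·0.9183 = 0.8627
IG = 0.8673 - 0.8627 = 0.0046

0.0046


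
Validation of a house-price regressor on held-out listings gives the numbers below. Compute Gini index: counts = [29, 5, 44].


Probabilities: [29/78, 5/78, 44/78] ≈ [0.3718, 0.0641, 0.5641]
Σpᵢ² = (841 + 25 + 1936)/78² = 2802/6084
Gini = 1 - Σpᵢ² = 1 - 2802/6084 = 0.5394

0.5394


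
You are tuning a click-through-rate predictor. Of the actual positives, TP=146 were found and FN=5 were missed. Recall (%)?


Recall = TP/(TP+FN)
= 146/(146+5)
= 146/151 = 96.69%

96.69%


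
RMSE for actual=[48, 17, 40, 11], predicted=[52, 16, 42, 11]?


MSE = 21/4 = 5.25
RMSE = √(21/4) = 2.2913

2.2913


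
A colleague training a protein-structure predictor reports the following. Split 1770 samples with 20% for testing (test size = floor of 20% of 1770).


Test = ⌊1770·20/100⌋ = 354
Train = 1770 - 354 = 1416

Train: 1416, Test: 354


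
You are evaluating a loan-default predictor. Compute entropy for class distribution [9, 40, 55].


Probabilities: [9/104, 40/104, 55/104] ≈ [0.0865, 0.3846, 0.5288]
H = -((9/104)·log₂(9/104) + (40/104)·log₂(40/104) + (55/104)·log₂(55/104))
  = 1.3218 bits

1.3218 bits


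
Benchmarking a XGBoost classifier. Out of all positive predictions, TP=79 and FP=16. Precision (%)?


Precision = TP/(TP+FP)
= 79/(79+16)
= 79/95 = 83.16%

83.16%


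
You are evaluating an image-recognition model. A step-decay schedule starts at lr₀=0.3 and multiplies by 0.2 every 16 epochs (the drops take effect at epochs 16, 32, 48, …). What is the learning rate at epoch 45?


n_drops = ⌊45/16⌋ = 2
lr = 0.3·0.2^2 = 0.3·0.04 = 0.012

0.012


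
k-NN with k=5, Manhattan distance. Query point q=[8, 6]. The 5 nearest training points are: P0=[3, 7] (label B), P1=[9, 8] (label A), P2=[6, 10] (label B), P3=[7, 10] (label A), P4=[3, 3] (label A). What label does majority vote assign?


d(q,P0) = 6  (label B)
d(q,P1) = 3  (label A)
d(q,P2) = 6  (label B)
d(q,P3) = 5  (label A)
d(q,P4) = 8  (label A)
Votes: A=3, B=2
Majority → A

A


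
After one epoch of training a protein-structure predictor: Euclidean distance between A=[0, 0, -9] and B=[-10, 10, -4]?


d = √((0+ 10)² + (0-10)² + (-9+ 4)²)
  = √(100 + 100 + 25)
  = √225 = 15.0

15.0


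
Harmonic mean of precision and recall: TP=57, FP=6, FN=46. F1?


Precision = 57/63 = 0.9048
Recall = 57/103 = 0.5534
F1 = 2·P·R/(P+R) = 2·TP/(2·TP+FP+FN) = 114/(114+6+46) = 114/166 = 0.6867

0.6867


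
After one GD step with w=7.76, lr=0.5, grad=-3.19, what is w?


w_new = w - α·∇
= 7.76 - 0.5·-3.19
= 7.76 + 1.595
= 9.355

9.355


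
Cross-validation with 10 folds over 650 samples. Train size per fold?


Fold size = 650/10 = 65
Training per fold = 650 - 65 = 585

585


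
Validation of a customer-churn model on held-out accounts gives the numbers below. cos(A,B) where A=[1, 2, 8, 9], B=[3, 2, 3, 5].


A·B = 1·3 + 2·2 + 8·3 + 9·5 = 76
‖A‖ = √150 = 12.2474, ‖B‖ = √47 = 6.8557
cos = 76/(√150·√47) = 76/√7050 = 0.9051

0.9051


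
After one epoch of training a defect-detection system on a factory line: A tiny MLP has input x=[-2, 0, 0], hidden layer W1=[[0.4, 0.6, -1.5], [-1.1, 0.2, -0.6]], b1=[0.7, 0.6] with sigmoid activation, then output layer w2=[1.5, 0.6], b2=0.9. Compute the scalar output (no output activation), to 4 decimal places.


z1[0] = (0.4)·(-2) + (0.6)·(0) + (-1.5)·(0) + 0.7 = -0.1
z1[1] = (-1.1)·(-2) + (0.2)·(0) + (-0.6)·(0) + 0.6 = 2.8
h = sigmoid(z1) = [0.475, 0.9427]
output = (1.5)·(0.475) + (0.6)·(0.9427) + 0.9 = 2.1781

2.1781


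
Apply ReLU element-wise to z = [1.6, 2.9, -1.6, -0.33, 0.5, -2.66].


ReLU(1.6) = max(0, 1.6) = 1.6
ReLU(2.9) = max(0, 2.9) = 2.9
ReLU(-1.6) = max(0, -1.6) = 0.0
ReLU(-0.33) = max(0, -0.33) = 0.0
ReLU(0.5) = max(0, 0.5) = 0.5
ReLU(-2.66) = max(0, -2.66) = 0.0
result = [1.6, 2.9, 0.0, 0.0, 0.5, 0.0]

[1.6, 2.9, 0.0, 0.0, 0.5, 0.0]


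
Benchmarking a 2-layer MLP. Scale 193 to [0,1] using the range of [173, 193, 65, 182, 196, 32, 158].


min=32, max=196
(193-32)/(196-32) = 161/164 = 0.9817

0.9817


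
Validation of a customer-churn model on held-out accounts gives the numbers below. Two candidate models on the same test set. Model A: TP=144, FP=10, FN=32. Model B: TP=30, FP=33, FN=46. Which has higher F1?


Model A: P=144/154=0.9351, R=144/176=0.8182, F1=2PR/(P+R)=2TP/(2TP+FP+FN)=288/330=0.8727
Model B: P=30/63=0.4762, R=30/76=0.3947, F1=2PR/(P+R)=2TP/(2TP+FP+FN)=60/139=0.4317
0.8727 > 0.4317 → Model A

Model A


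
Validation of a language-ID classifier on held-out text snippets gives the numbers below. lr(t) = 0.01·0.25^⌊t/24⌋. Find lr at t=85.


n_drops = ⌊85/24⌋ = 3
lr = 0.01·0.25^3 = 0.01·0.015625 = 0.00015625

0.00015625


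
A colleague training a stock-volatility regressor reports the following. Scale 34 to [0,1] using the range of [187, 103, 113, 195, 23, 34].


min=23, max=195
(34-23)/(195-23) = 11/172 = 0.064

0.064


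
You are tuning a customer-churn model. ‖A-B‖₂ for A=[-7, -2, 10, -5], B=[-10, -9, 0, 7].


d = √((-7+ 10)² + (-2+ 9)² + (10-0)² + (-5-7)²)
  = √(9 + 49 + 100 + 144)
  = √302 = 17.3781

17.3781


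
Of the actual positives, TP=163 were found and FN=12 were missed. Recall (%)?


Recall = TP/(TP+FN)
= 163/(163+12)
= 163/175 = 93.14%

93.14%


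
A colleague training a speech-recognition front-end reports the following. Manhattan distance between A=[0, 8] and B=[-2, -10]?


d = |0+ 2| + |8+ 10|
  = 2 + 18
  = 20

20


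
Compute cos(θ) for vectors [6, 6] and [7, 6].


A·B = 6·7 + 6·6 = 78
‖A‖ = √72 = 8.4853, ‖B‖ = √85 = 9.2195
cos = 78/(√72·√85) = 78/√6120 = 0.9971

0.9971


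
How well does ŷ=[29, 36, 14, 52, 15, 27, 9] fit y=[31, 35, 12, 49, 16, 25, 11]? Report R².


ȳ = 25.5714
SS_res = Σ(y-ŷ)² = 27
SS_tot = Σ(y-ȳ)² = 1155.71
R² = 1 - SS_res/SS_tot = 1 - 0.0234 = 0.9766

0.9766


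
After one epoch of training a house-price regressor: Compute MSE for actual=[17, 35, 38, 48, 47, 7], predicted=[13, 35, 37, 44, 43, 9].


Squared errors: (17-13)²=16, (35-35)²=0, (38-37)²=1, (48-44)²=16, (47-43)²=16, (7-9)²=4
Sum = 53
MSE = 53/6 = 53/6

53/6


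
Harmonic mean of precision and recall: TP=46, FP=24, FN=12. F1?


Precision = 46/70 = 0.6571
Recall = 46/58 = 0.7931
F1 = 2·P·R/(P+R) = 2·TP/(2·TP+FP+FN) = 92/(92+24+12) = 92/128 = 0.7188

0.7188


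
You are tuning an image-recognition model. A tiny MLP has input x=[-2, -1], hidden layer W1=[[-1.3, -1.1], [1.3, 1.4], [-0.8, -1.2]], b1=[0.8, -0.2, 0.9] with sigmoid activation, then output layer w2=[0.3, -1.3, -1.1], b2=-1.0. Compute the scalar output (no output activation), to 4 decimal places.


z1[0] = (-1.3)·(-2) + (-1.1)·(-1) + 0.8 = 4.5
z1[1] = (1.3)·(-2) + (1.4)·(-1) - 0.2 = -4.2
z1[2] = (-0.8)·(-2) + (-1.2)·(-1) + 0.9 = 3.7
h = sigmoid(z1) = [0.989, 0.0148, 0.9759]
output = (0.3)·(0.989) + (-1.3)·(0.0148) + (-1.1)·(0.9759) - 1.0 = -1.796

-1.796


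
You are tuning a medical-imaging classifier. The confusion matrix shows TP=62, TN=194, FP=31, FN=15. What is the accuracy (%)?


Accuracy = (TP+TN)/(TP+TN+FP+FN)
= (62+194)/(302)
= 256/302 = 84.77%

84.77%


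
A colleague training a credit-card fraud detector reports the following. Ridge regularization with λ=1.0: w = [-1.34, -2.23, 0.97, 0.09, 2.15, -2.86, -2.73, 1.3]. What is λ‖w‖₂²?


‖w‖₂² = (-1.34)² + (-2.23)² + (0.97)² + (0.09)² + (2.15)² + (-2.86)² + (-2.73)² + (1.3)²
     = 1.7956 + 4.9729 + 0.9409 + 0.0081 + 4.6225 + 8.1796 + 7.4529 + 1.69
     = 29.6625
λ·‖w‖₂² = 1.0·29.6625 = 29.6625

29.6625


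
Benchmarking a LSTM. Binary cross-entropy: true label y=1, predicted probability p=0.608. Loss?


BCE = -[y·ln(p) + (1-y)·ln(1-p)]
= -1·ln(0.608) - 0
= -ln(0.608) = 0.4976

0.4976


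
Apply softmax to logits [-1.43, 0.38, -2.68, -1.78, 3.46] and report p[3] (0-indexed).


Exponentials: e^-1.43=0.2393, e^0.38=1.4623, e^-2.68=0.0686, e^-1.78=0.1686, e^3.46=31.817
Sum = 33.7558
Softmax = [0.0071, 0.0433, 0.002, 0.005, 0.9426]
p[3] = 0.1686/33.7558 = 0.005

0.005


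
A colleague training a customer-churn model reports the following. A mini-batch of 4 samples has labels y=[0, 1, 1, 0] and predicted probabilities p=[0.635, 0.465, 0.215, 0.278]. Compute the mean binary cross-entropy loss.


L[0] = -ln(1-0.635) = -ln(0.365) = 1.0079
L[1] = -ln(0.465) = 0.7657
L[2] = -ln(0.215) = 1.5371
L[3] = -ln(1-0.278) = -ln(0.722) = 0.3257
mean = (1.0079 + 0.7657 + 1.5371 + 0.3257)/4 = 0.9091

0.9091


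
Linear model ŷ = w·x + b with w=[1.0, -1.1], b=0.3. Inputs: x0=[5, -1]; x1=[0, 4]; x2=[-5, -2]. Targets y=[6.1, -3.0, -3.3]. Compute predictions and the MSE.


ŷ0 = (1.0)·(5) + (-1.1)·(-1) + 0.3 = 6.4
ŷ1 = (1.0)·(0) + (-1.1)·(4) + 0.3 = -4.1
ŷ2 = (1.0)·(-5) + (-1.1)·(-2) + 0.3 = -2.5
errors² = [0.09, 1.21, 0.64]
MSE = 1.9400/3 = 0.6467

0.6467


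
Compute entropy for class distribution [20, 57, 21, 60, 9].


Probabilities: [20/167, 57/167, 21/167, 60/167, 9/167] ≈ [0.1198, 0.3413, 0.1257, 0.3593, 0.0539]
H = -((20/167)·log₂(20/167) + (57/167)·log₂(57/167) + (21/167)·log₂(21/167) + (60/167)·log₂(60/167) + (9/167)·log₂(9/167))
  = 2.0298 bits

2.0298 bits


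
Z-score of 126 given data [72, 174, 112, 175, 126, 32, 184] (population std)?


μ = 125, σ = 53.4656
z = (126 - 125)/53.4656 = 0.0187

0.0187


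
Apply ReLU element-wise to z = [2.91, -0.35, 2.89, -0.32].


ReLU(2.91) = max(0, 2.91) = 2.91
ReLU(-0.35) = max(0, -0.35) = 0.0
ReLU(2.89) = max(0, 2.89) = 2.89
ReLU(-0.32) = max(0, -0.32) = 0.0
result = [2.91, 0.0, 2.89, 0.0]

[2.91, 0.0, 2.89, 0.0]


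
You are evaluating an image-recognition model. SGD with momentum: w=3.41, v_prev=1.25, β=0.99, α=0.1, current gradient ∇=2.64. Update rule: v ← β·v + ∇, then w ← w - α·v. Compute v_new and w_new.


v_new = 0.99·1.25 + 2.64 = 1.2375 + 2.64 = 3.8775
w_new = 3.41 - 0.1·3.8775 = 3.41 - 0.38775 = 3.02225

v_new=3.8775, w_new=3.02225


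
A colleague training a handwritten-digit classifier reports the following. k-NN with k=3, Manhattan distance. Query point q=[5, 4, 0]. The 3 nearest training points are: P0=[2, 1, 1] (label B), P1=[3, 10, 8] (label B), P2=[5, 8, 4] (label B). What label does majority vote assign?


d(q,P0) = 7  (label B)
d(q,P1) = 16  (label B)
d(q,P2) = 8  (label B)
Votes: A=0, B=3
Majority → B

B


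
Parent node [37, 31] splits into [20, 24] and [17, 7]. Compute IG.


Parent = [37, 31], H_parent = 0.9944
H_left = 0.994 (n=44), H_right = 0.8709 (n=24)
H_children = (44/68)·0.994 + (24/68)·0.8709 = 0.9506
IG = 0.9944 - 0.9506 = 0.0438

0.0438


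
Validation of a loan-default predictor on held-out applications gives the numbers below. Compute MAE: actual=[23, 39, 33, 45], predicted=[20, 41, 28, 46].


Absolute errors: |23-20|=3, |39-41|=2, |33-28|=5, |45-46|=1
Sum = 11
MAE = 11/4 = 11/4

11/4


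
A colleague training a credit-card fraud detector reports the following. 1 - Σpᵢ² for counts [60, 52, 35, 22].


Probabilities: [60/169, 52/169, 35/169, 22/169] ≈ [0.355, 0.3077, 0.2071, 0.1302]
Σpᵢ² = (3600 + 2704 + 1225 + 484)/169² = 8013/28561
Gini = 1 - Σpᵢ² = 1 - 8013/28561 = 0.7194

0.7194


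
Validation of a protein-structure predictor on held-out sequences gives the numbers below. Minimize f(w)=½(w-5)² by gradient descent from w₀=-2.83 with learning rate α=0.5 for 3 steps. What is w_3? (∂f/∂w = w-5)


step 1: grad = -2.83-5 = -7.83; w = -2.83 - 0.5·(-7.83) = 1.085
step 2: grad = 1.085-5 = -3.915; w = 1.085 - 0.5·(-3.915) = 3.0425
step 3: grad = 3.0425-5 = -1.9575; w = 3.0425 - 0.5·(-1.9575) = 4.02125

4.02125


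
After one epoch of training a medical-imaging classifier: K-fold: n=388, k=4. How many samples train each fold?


Fold size = 388/4 = 97
Training per fold = 388 - 97 = 291

291


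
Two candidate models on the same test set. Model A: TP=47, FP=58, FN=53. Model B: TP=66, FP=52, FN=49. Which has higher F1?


Model A: P=47/105=0.4476, R=47/100=0.47, F1=2PR/(P+R)=2TP/(2TP+FP+FN)=94/205=0.4585
Model B: P=66/118=0.5593, R=66/115=0.5739, F1=2PR/(P+R)=2TP/(2TP+FP+FN)=132/233=0.5665
0.4585 < 0.5665 → Model B

Model B


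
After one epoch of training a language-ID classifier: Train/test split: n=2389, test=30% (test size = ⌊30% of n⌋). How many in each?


Test = ⌊2389·30/100⌋ = 716
Train = 2389 - 716 = 1673

Train: 1673, Test: 716


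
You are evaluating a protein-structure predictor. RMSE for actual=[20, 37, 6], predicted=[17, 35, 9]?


MSE = 22/3 = 7.3333
RMSE = √(22/3) = 2.708

2.708


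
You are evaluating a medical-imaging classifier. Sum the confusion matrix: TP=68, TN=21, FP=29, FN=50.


Total = TP + TN + FP + FN
= 68 + 21 + 29 + 50
= 168
(Predicted positive: 97, predicted negative: 71)

168


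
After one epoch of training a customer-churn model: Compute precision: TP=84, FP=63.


Precision = TP/(TP+FP)
= 84/(84+63)
= 84/147 = 57.14%

57.14%


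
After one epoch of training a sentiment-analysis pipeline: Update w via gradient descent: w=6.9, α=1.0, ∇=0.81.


w_new = w - α·∇
= 6.9 - 1.0·0.81
= 6.9 - 0.81
= 6.09

6.09


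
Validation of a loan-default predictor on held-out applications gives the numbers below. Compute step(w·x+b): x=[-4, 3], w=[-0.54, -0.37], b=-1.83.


z = (-4)·(-0.54) + (3)·(-0.37) - 1.83
  = -0.78
step(z) = 0 (z<0)

0


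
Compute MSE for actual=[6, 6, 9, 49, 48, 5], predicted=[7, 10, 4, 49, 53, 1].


Squared errors: (6-7)²=1, (6-10)²=16, (9-4)²=25, (49-49)²=0, (48-53)²=25, (5-1)²=16
Sum = 83
MSE = 83/6 = 83/6

83/6


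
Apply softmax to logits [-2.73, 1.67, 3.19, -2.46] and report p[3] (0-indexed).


Exponentials: e^-2.73=0.0652, e^1.67=5.3122, e^3.19=24.2884, e^-2.46=0.0854
Sum = 29.7512
Softmax = [0.0022, 0.1786, 0.8164, 0.0029]
p[3] = 0.0854/29.7512 = 0.0029

0.0029


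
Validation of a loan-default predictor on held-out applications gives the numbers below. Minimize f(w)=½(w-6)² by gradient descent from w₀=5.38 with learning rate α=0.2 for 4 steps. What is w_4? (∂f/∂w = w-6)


step 1: grad = 5.38-6 = -0.62; w = 5.38 - 0.2·(-0.62) = 5.504
step 2: grad = 5.504-6 = -0.496; w = 5.504 - 0.2·(-0.496) = 5.6032
step 3: grad = 5.6032-6 = -0.3968; w = 5.6032 - 0.2·(-0.3968) = 5.68256
step 4: grad = 5.68256-6 = -0.31744; w = 5.68256 - 0.2·(-0.31744) = 5.746048

5.746048


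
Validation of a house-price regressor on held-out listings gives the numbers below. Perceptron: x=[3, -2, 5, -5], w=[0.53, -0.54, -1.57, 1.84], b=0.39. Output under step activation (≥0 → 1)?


z = (3)·(0.53) + (-2)·(-0.54) + (5)·(-1.57) + (-5)·(1.84) + 0.39
  = -13.99
step(z) = 0 (z<0)

0


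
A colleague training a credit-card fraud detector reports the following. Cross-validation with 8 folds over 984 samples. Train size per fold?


Fold size = 984/8 = 123
Training per fold = 984 - 123 = 861

861


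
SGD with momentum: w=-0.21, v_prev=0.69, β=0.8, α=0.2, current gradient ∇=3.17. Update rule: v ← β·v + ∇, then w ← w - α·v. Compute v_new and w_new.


v_new = 0.8·0.69 + 3.17 = 0.552 + 3.17 = 3.722
w_new = -0.21 - 0.2·3.722 = -0.21 - 0.7444 = -0.9544

v_new=3.722, w_new=-0.9544


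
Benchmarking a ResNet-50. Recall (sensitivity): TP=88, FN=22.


Recall = TP/(TP+FN)
= 88/(88+22)
= 88/110 = 80.0%

80.0%


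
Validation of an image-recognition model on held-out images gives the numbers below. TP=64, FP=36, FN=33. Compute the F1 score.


Precision = 64/100 = 0.64
Recall = 64/97 = 0.6598
F1 = 2·P·R/(P+R) = 2·TP/(2·TP+FP+FN) = 128/(128+36+33) = 128/197 = 0.6497

0.6497


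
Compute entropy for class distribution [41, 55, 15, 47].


Probabilities: [41/158, 55/158, 15/158, 47/158] ≈ [0.2595, 0.3481, 0.0949, 0.2975]
H = -((41/158)·log₂(41/158) + (55/158)·log₂(55/158) + (15/158)·log₂(15/158) + (47/158)·log₂(47/158))
  = 1.8778 bits

1.8778 bits


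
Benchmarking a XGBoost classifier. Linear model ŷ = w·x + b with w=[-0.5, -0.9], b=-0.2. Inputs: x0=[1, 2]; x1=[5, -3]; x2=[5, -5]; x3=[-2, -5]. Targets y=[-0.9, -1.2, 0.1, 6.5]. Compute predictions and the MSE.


ŷ0 = (-0.5)·(1) + (-0.9)·(2) - 0.2 = -2.5
ŷ1 = (-0.5)·(5) + (-0.9)·(-3) - 0.2 = 0.0
ŷ2 = (-0.5)·(5) + (-0.9)·(-5) - 0.2 = 1.8
ŷ3 = (-0.5)·(-2) + (-0.9)·(-5) - 0.2 = 5.3
errors² = [2.56, 1.44, 2.89, 1.44]
MSE = 8.3300/4 = 2.0825

2.0825


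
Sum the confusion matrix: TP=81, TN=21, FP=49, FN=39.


Total = TP + TN + FP + FN
= 81 + 21 + 49 + 39
= 190
(Predicted positive: 130, predicted negative: 60)

190


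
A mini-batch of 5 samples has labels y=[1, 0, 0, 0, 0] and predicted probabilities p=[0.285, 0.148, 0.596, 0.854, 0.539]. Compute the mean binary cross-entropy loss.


L[0] = -ln(0.285) = 1.2553
L[1] = -ln(1-0.148) = -ln(0.852) = 0.1602
L[2] = -ln(1-0.596) = -ln(0.404) = 0.9063
L[3] = -ln(1-0.854) = -ln(0.146) = 1.9241
L[4] = -ln(1-0.539) = -ln(0.461) = 0.7744
mean = (1.2553 + 0.1602 + 0.9063 + 1.9241 + 0.7744)/5 = 1.0041

1.0041


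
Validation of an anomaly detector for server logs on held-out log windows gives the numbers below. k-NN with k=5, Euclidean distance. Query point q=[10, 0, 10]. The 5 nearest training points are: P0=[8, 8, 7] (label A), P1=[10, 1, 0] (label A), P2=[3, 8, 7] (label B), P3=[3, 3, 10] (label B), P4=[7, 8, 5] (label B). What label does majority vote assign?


d(q,P0) = 8.775  (label A)
d(q,P1) = 10.0499  (label A)
d(q,P2) = 11.0454  (label B)
d(q,P3) = 7.6158  (label B)
d(q,P4) = 9.8995  (label B)
Votes: A=2, B=3
Majority → B

B


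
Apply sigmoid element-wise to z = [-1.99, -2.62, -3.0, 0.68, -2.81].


σ(-1.99) = 1/(1+e^1.99) = 0.1203
σ(-2.62) = 1/(1+e^2.62) = 0.0679
σ(-3.0) = 1/(1+e^3.0) = 0.0474
σ(0.68) = 1/(1+e^-0.68) = 0.6637
σ(-2.81) = 1/(1+e^2.81) = 0.0568
result = [0.1203, 0.0679, 0.0474, 0.6637, 0.0568]

[0.1203, 0.0679, 0.0474, 0.6637, 0.0568]


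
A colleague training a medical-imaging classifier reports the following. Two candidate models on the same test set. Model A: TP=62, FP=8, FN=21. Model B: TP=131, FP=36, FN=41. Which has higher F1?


Model A: P=62/70=0.8857, R=62/83=0.747, F1=2PR/(P+R)=2TP/(2TP+FP+FN)=124/153=0.8105
Model B: P=131/167=0.7844, R=131/172=0.7616, F1=2PR/(P+R)=2TP/(2TP+FP+FN)=262/339=0.7729
0.8105 > 0.7729 → Model A

Model A


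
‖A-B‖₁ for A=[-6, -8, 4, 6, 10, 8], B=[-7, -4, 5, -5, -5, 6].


d = |-6+ 7| + |-8+ 4| + |4-5| + |6+ 5| + |10+ 5| + |8-6|
  = 1 + 4 + 1 + 11 + 15 + 2
  = 34

34


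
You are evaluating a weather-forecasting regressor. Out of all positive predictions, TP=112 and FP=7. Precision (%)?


Precision = TP/(TP+FP)
= 112/(112+7)
= 112/119 = 94.12%

94.12%


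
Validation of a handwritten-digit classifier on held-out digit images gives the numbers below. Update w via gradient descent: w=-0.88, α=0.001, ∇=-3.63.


w_new = w - α·∇
= -0.88 - 0.001·-3.63
= -0.88 + 0.00363
= -0.87637

-0.87637


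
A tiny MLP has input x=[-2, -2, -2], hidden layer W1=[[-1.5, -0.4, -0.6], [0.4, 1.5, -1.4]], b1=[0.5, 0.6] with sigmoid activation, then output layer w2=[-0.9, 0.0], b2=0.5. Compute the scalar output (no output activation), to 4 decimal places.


z1[0] = (-1.5)·(-2) + (-0.4)·(-2) + (-0.6)·(-2) + 0.5 = 5.5
z1[1] = (0.4)·(-2) + (1.5)·(-2) + (-1.4)·(-2) + 0.6 = -0.4
h = sigmoid(z1) = [0.9959, 0.4013]
output = (-0.9)·(0.9959) + (0.0)·(0.4013) + 0.5 = -0.3963

-0.3963


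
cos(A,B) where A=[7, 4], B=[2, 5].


A·B = 7·2 + 4·5 = 34
‖A‖ = √65 = 8.0623, ‖B‖ = √29 = 5.3852
cos = 34/(√65·√29) = 34/√1885 = 0.7831

0.7831


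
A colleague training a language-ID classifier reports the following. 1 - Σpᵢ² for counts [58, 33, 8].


Probabilities: [58/99, 33/99, 8/99] ≈ [0.5859, 0.3333, 0.0808]
Σpᵢ² = (3364 + 1089 + 64)/99² = 4517/9801
Gini = 1 - Σpᵢ² = 1 - 4517/9801 = 0.5391

0.5391


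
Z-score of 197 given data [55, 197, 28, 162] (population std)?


μ = 110.5, σ = 70.7478
z = (197 - 110.5)/70.7478 = 1.2227

1.2227


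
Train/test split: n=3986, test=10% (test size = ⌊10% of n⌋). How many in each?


Test = ⌊3986·10/100⌋ = 398
Train = 3986 - 398 = 3588

Train: 3588, Test: 398


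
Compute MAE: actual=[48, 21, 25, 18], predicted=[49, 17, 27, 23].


Absolute errors: |48-49|=1, |21-17|=4, |25-27|=2, |18-23|=5
Sum = 12
MAE = 12/4 = 3

3


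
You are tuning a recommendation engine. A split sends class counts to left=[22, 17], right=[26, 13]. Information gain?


Parent = [48, 30], H_parent = 0.9612
H_left = 0.9881 (n=39), H_right = 0.9183 (n=39)
H_children = (39/78)·0.9881 + (39/78)·0.9183 = 0.9532
IG = 0.9612 - 0.9532 = 0.008

0.008


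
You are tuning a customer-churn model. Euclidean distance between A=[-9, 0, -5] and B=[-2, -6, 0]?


d = √((-9+ 2)² + (0+ 6)² + (-5-0)²)
  = √(49 + 36 + 25)
  = √110 = 10.4881

10.4881


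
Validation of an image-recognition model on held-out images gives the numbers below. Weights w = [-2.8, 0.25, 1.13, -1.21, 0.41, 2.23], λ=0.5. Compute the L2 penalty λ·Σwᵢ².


‖w‖₂² = (-2.8)² + (0.25)² + (1.13)² + (-1.21)² + (0.41)² + (2.23)²
     = 7.84 + 0.0625 + 1.2769 + 1.4641 + 0.1681 + 4.9729
     = 15.7845
λ·‖w‖₂² = 0.5·15.7845 = 7.89225

7.89225


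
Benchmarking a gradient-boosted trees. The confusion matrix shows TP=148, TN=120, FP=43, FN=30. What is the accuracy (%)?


Accuracy = (TP+TN)/(TP+TN+FP+FN)
= (148+120)/(341)
= 268/341 = 78.59%

78.59%


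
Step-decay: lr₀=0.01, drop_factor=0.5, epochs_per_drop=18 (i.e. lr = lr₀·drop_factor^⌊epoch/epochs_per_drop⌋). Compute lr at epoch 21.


n_drops = ⌊21/18⌋ = 1
lr = 0.01·0.5^1 = 0.01·0.5 = 0.005

0.005


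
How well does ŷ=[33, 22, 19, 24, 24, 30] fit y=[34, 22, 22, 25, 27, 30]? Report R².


ȳ = 26.6667
SS_res = Σ(y-ŷ)² = 20
SS_tot = Σ(y-ȳ)² = 111.33
R² = 1 - SS_res/SS_tot = 1 - 0.1796 = 0.8204

0.8204


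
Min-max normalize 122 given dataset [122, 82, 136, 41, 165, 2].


min=2, max=165
(122-2)/(165-2) = 120/163 = 0.7362

0.7362


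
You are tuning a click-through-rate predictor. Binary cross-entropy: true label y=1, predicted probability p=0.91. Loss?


BCE = -[y·ln(p) + (1-y)·ln(1-p)]
= -1·ln(0.91) - 0
= -ln(0.91) = 0.0943

0.0943


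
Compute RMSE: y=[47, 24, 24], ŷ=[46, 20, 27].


MSE = 26/3 = 8.6667
RMSE = √(26/3) = 2.9439

2.9439


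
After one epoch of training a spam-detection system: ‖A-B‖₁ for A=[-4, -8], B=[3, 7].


d = |-4-3| + |-8-7|
  = 7 + 15
  = 22

22


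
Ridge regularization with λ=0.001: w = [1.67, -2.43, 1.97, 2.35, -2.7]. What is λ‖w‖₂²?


‖w‖₂² = (1.67)² + (-2.43)² + (1.97)² + (2.35)² + (-2.7)²
     = 2.7889 + 5.9049 + 3.8809 + 5.5225 + 7.29
     = 25.3872
λ·‖w‖₂² = 0.001·25.3872 = 0.025387

0.025387


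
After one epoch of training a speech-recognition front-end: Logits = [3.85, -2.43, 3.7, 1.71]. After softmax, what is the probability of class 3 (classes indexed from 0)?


Exponentials: e^3.85=46.9931, e^-2.43=0.088, e^3.7=40.4473, e^1.71=5.529
Sum = 93.0574
Softmax = [0.505, 0.0009, 0.4346, 0.0594]
p[3] = 5.529/93.0574 = 0.0594

0.0594


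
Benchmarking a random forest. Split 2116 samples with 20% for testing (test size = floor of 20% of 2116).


Test = ⌊2116·20/100⌋ = 423
Train = 2116 - 423 = 1693

Train: 1693, Test: 423


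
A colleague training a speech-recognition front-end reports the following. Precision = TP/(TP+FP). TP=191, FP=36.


Precision = TP/(TP+FP)
= 191/(191+36)
= 191/227 = 84.14%

84.14%


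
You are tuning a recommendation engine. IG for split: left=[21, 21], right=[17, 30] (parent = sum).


Parent = [38, 51], H_parent = 0.9846
H_left = 1 (n=42), H_right = 0.9441 (n=47)
H_children = (42/89)·1 + (47/89)·0.9441 = 0.9705
IG = 0.9846 - 0.9705 = 0.0141

0.0141


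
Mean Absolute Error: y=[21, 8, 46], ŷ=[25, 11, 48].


Absolute errors: |21-25|=4, |8-11|=3, |46-48|=2
Sum = 9
MAE = 9/3 = 3

3


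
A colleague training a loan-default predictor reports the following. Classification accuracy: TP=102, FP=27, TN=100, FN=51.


Accuracy = (TP+TN)/(TP+TN+FP+FN)
= (102+100)/(280)
= 202/280 = 72.14%

72.14%


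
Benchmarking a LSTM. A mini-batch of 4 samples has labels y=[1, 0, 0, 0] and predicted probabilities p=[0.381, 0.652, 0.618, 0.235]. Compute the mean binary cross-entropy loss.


L[0] = -ln(0.381) = 0.965
L[1] = -ln(1-0.652) = -ln(0.348) = 1.0556
L[2] = -ln(1-0.618) = -ln(0.382) = 0.9623
L[3] = -ln(1-0.235) = -ln(0.765) = 0.2679
mean = (0.965 + 1.0556 + 0.9623 + 0.2679)/4 = 0.8127

0.8127


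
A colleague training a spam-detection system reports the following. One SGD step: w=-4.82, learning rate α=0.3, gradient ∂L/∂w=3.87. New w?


w_new = w - α·∇
= -4.82 - 0.3·3.87
= -4.82 - 1.161
= -5.981

-5.981


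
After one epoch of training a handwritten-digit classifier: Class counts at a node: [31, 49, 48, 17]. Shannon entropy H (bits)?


Probabilities: [31/145, 49/145, 48/145, 17/145] ≈ [0.2138, 0.3379, 0.331, 0.1172]
H = -((31/145)·log₂(31/145) + (49/145)·log₂(49/145) + (48/145)·log₂(48/145) + (17/145)·log₂(17/145))
  = 1.8953 bits

1.8953 bits


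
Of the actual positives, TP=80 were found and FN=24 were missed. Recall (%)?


Recall = TP/(TP+FN)
= 80/(80+24)
= 80/104 = 76.92%

76.92%


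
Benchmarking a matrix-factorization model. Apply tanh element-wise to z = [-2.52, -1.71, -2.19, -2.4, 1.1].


tanh(-2.52) = -0.9871
tanh(-1.71) = -0.9366
tanh(-2.19) = -0.9753
tanh(-2.4) = -0.9837
tanh(1.1) = 0.8005
result = [-0.9871, -0.9366, -0.9753, -0.9837, 0.8005]

[-0.9871, -0.9366, -0.9753, -0.9837, 0.8005]


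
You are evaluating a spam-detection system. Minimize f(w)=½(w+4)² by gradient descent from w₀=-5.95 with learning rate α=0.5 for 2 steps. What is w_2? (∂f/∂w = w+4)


step 1: grad = -5.95+4 = -1.95; w = -5.95 - 0.5·(-1.95) = -4.975
step 2: grad = -4.975+4 = -0.975; w = -4.975 - 0.5·(-0.975) = -4.4875

-4.4875


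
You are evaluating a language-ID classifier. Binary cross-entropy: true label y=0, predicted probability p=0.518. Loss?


BCE = -[y·ln(p) + (1-y)·ln(1-p)]
= -0 - 1·ln(1-0.518)
= -ln(0.482) = 0.7298

0.7298


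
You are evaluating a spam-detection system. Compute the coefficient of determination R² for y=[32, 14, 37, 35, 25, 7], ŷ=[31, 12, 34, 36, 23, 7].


ȳ = 25
SS_res = Σ(y-ŷ)² = 19
SS_tot = Σ(y-ȳ)² = 738
R² = 1 - SS_res/SS_tot = 1 - 0.0257 = 0.9743

0.9743


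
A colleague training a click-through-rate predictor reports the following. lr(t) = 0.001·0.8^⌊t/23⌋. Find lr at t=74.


n_drops = ⌊74/23⌋ = 3
lr = 0.001·0.8^3 = 0.001·0.512 = 0.000512

0.000512


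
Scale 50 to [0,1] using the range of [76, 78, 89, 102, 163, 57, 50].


min=50, max=163
(50-50)/(163-50) = 0/113 = 0.0

0.0


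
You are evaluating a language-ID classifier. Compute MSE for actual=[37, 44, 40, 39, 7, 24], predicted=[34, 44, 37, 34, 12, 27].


Squared errors: (37-34)²=9, (44-44)²=0, (40-37)²=9, (39-34)²=25, (7-12)²=25, (24-27)²=9
Sum = 77
MSE = 77/6 = 77/6

77/6


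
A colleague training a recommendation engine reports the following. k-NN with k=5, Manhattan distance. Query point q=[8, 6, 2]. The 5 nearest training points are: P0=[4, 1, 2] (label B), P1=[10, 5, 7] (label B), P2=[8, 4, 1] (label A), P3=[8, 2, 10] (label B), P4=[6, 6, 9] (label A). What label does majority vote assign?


d(q,P0) = 9  (label B)
d(q,P1) = 8  (label B)
d(q,P2) = 3  (label A)
d(q,P3) = 12  (label B)
d(q,P4) = 9  (label A)
Votes: A=2, B=3
Majority → B

B


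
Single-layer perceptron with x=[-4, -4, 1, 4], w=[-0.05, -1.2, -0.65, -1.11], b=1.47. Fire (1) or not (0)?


z = (-4)·(-0.05) + (-4)·(-1.2) + (1)·(-0.65) + (4)·(-1.11) + 1.47
  = 1.38
step(z) = 1 (z≥0)

1


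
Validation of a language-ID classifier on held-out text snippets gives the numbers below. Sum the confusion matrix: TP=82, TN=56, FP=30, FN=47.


Total = TP + TN + FP + FN
= 82 + 56 + 30 + 47
= 215
(Predicted positive: 112, predicted negative: 103)

215


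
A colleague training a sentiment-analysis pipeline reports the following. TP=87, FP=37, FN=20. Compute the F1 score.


Precision = 87/124 = 0.7016
Recall = 87/107 = 0.8131
F1 = 2·P·R/(P+R) = 2·TP/(2·TP+FP+FN) = 174/(174+37+20) = 174/231 = 0.7532

0.7532


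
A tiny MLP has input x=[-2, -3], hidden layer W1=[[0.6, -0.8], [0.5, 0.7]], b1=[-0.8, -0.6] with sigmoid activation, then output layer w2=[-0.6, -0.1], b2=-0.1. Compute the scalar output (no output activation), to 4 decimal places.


z1[0] = (0.6)·(-2) + (-0.8)·(-3) - 0.8 = 0.4
z1[1] = (0.5)·(-2) + (0.7)·(-3) - 0.6 = -3.7
h = sigmoid(z1) = [0.5987, 0.0241]
output = (-0.6)·(0.5987) + (-0.1)·(0.0241) - 0.1 = -0.4616

-0.4616


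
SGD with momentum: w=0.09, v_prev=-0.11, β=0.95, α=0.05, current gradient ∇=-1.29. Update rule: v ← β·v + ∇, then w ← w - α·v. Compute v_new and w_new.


v_new = 0.95·-0.11 - 1.29 = -0.1045 - 1.29 = -1.3945
w_new = 0.09 - 0.05·-1.3945 = 0.09 + 0.069725 = 0.159725

v_new=-1.3945, w_new=0.159725


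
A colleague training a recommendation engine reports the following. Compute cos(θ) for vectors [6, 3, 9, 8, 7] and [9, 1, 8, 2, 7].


A·B = 6·9 + 3·1 + 9·8 + 8·2 + 7·7 = 194
‖A‖ = √239 = 15.4596, ‖B‖ = √199 = 14.1067
cos = 194/(√239·√199) = 194/√47561 = 0.8896

0.8896


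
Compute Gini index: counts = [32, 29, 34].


Probabilities: [32/95, 29/95, 34/95] ≈ [0.3368, 0.3053, 0.3579]
Σpᵢ² = (1024 + 841 + 1156)/95² = 3021/9025
Gini = 1 - Σpᵢ² = 1 - 3021/9025 = 0.6653

0.6653


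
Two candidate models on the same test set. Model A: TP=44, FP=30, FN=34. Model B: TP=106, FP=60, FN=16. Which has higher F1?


Model A: P=44/74=0.5946, R=44/78=0.5641, F1=2PR/(P+R)=2TP/(2TP+FP+FN)=88/152=0.5789
Model B: P=106/166=0.6386, R=106/122=0.8689, F1=2PR/(P+R)=2TP/(2TP+FP+FN)=212/288=0.7361
0.5789 < 0.7361 → Model B

Model B


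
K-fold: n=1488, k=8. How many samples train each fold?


Fold size = 1488/8 = 186
Training per fold = 1488 - 186 = 1302

1302


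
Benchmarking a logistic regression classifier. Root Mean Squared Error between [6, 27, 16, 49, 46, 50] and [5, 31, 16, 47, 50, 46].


MSE = 53/6 = 8.8333
RMSE = √(53/6) = 2.9721

2.9721


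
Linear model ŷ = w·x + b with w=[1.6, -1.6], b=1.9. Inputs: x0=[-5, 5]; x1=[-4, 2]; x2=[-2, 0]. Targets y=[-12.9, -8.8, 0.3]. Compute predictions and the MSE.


ŷ0 = (1.6)·(-5) + (-1.6)·(5) + 1.9 = -14.1
ŷ1 = (1.6)·(-4) + (-1.6)·(2) + 1.9 = -7.7
ŷ2 = (1.6)·(-2) + (-1.6)·(0) + 1.9 = -1.3
errors² = [1.44, 1.21, 2.56]
MSE = 5.2100/3 = 1.7367

1.7367
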